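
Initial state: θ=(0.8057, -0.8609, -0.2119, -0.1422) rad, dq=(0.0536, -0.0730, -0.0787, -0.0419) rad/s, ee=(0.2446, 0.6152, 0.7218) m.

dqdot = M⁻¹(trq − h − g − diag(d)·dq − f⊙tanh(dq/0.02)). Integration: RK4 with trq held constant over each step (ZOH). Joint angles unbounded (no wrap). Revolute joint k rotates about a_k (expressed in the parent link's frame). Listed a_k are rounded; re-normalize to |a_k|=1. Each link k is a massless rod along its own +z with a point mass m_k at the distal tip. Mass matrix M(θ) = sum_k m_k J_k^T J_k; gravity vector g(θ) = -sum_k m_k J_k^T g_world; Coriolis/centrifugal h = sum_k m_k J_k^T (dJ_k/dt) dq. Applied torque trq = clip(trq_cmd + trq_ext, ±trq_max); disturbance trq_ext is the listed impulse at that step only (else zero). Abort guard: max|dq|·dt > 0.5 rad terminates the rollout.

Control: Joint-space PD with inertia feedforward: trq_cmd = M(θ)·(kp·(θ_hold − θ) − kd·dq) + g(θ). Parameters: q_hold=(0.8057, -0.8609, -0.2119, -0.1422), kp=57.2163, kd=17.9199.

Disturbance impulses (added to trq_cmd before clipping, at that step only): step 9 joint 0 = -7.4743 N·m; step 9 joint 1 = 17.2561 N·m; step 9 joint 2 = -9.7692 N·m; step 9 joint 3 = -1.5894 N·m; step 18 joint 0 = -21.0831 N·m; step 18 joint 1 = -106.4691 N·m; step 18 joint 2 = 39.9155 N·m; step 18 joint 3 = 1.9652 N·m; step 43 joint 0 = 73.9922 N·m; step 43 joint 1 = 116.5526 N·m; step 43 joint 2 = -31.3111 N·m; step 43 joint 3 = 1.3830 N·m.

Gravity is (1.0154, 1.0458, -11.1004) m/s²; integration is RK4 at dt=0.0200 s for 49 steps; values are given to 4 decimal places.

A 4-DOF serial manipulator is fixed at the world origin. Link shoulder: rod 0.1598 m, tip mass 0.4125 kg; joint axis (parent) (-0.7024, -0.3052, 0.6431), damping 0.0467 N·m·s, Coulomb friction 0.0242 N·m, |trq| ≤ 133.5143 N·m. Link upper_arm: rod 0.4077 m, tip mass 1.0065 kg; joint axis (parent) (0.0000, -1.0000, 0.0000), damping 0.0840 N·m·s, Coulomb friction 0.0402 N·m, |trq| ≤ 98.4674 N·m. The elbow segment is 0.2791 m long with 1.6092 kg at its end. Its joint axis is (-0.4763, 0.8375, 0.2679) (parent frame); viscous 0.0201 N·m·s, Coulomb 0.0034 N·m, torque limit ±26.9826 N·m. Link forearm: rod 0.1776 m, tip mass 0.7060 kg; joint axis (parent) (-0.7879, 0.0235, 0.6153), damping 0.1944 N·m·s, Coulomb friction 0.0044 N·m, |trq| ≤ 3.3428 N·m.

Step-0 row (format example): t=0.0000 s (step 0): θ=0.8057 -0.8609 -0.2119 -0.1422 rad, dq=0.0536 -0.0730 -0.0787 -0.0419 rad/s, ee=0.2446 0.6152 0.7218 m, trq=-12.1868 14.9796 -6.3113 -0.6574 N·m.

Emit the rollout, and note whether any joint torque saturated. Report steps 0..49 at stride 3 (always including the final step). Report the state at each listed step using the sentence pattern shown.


t=0.0600 s (step 3): θ=0.8073 -0.8629 -0.2138 -0.1429 rad, dq=0.0083 -0.0080 -0.0005 -0.0018 rad/s, ee=0.2446 0.6159 0.7209 m, trq=-11.4851 14.5147 -6.0678 -0.6258 N·m.
t=0.1200 s (step 6): θ=0.8074 -0.8630 -0.2136 -0.1429 rad, dq=-0.0018 0.0027 0.0037 0.0011 rad/s, ee=0.2447 0.6160 0.7208 m, trq=-11.2519 14.3783 -5.9825 -0.6117 N·m.
t=0.1800 s (step 9): θ=0.8072 -0.8628 -0.2134 -0.1428 rad, dq=-0.0036 0.0037 0.0009 0.0011 rad/s, ee=0.2447 0.6159 0.7209 m, trq=-18.6498 31.5932 -15.7223 -2.1960 N·m.
t=0.2400 s (step 12): θ=0.8066 -0.8632 -0.2399 -0.1656 rad, dq=-0.0134 -0.0084 -0.3017 -0.0639 rad/s, ee=0.2382 0.6071 0.7295 m, trq=-9.7911 11.1336 -4.0520 -0.3582 N·m.
t=0.3000 s (step 15): θ=0.8060 -0.8632 -0.2475 -0.1656 rad, dq=-0.0044 0.0041 0.0005 0.0203 rad/s, ee=0.2364 0.6052 0.7316 m, trq=-10.6937 13.2451 -5.2188 -0.5137 N·m.
t=0.3600 s (step 18): θ=0.8059 -0.8629 -0.2445 -0.1642 rad, dq=0.0001 0.0051 0.0824 0.0228 rad/s, ee=0.2371 0.6059 0.7309 m, trq=-32.0862 -92.4725 26.9826 1.3998 N·m.
t=0.4200 s (step 21): θ=0.8282 -0.9728 -0.3758 -0.0880 rad, dq=0.2176 -1.0561 -1.0836 0.2220 rad/s, ee=0.2624 0.6089 0.7032 m, trq=-7.2079 33.3913 -11.3286 -0.7921 N·m.
t=0.4800 s (step 24): θ=0.8333 -0.9974 -0.3955 -0.0875 rad, dq=-0.0091 0.0351 0.1627 -0.0576 rad/s, ee=0.2709 0.6094 0.6953 m, trq=-9.7183 20.4826 -7.3172 -0.6760 N·m.
t=0.5400 s (step 27): θ=0.8307 -0.9853 -0.3761 -0.0909 rad, dq=-0.0644 0.3075 0.4243 -0.0571 rad/s, ee=0.2699 0.6107 0.6970 m, trq=-10.6141 16.1391 -6.0122 -0.6405 N·m.
t=0.6000 s (step 30): θ=0.8265 -0.9654 -0.3498 -0.0941 rad, dq=-0.0705 0.3398 0.4375 -0.0527 rad/s, ee=0.2662 0.6120 0.7010 m, trq=-10.9447 14.6968 -5.6344 -0.6284 N·m.
t=0.6600 s (step 33): θ=0.8225 -0.9461 -0.3252 -0.0971 rad, dq=-0.0618 0.3008 0.3789 -0.0474 rad/s, ee=0.2622 0.6131 0.7050 m, trq=-11.0773 14.2495 -5.5639 -0.6243 N·m.
t=0.7200 s (step 36): θ=0.8192 -0.9296 -0.3047 -0.0997 rad, dq=-0.0502 0.2475 0.3084 -0.0425 rad/s, ee=0.2585 0.6140 0.7084 m, trq=-11.1345 14.1387 -5.5885 -0.6228 N·m.
t=0.7800 s (step 39): θ=0.8165 -0.9163 -0.2882 -0.1021 rad, dq=-0.0396 0.1980 0.2452 -0.0384 rad/s, ee=0.2554 0.6146 0.7111 m, trq=-11.1599 14.1368 -5.6365 -0.6221 N·m.
t=0.8400 s (step 42): θ=0.8144 -0.9058 -0.2751 -0.1042 rad, dq=-0.0309 0.1565 0.1934 -0.0350 rad/s, ee=0.2529 0.6151 0.7132 m, trq=-11.1703 14.1661 -5.6847 -0.6215 N·m.
t=0.9000 s (step 45): θ=0.8220 -0.8587 -0.2332 -0.1248 rad, dq=0.1824 1.0628 0.9318 -0.3021 rad/s, ee=0.2264 0.6233 0.7213 m, trq=-30.4658 -7.7533 -0.3948 -1.0399 N·m.
t=0.9600 s (step 48): θ=0.8264 -0.8241 -0.2015 -0.1303 rad, dq=0.0008 0.2235 0.2360 -0.0111 rad/s, ee=0.2073 0.6295 0.7262 m, trq=-17.6527 6.8509 -4.1457 -0.7683 N·m.
t=0.9800 s (step 49): θ=0.8262 -0.8210 -0.1979 -0.1305 rad, dq=-0.0215 0.0955 0.1259 -0.0067 rad/s, ee=0.2060 0.6299 0.7266 m.
any joint saturated: yes


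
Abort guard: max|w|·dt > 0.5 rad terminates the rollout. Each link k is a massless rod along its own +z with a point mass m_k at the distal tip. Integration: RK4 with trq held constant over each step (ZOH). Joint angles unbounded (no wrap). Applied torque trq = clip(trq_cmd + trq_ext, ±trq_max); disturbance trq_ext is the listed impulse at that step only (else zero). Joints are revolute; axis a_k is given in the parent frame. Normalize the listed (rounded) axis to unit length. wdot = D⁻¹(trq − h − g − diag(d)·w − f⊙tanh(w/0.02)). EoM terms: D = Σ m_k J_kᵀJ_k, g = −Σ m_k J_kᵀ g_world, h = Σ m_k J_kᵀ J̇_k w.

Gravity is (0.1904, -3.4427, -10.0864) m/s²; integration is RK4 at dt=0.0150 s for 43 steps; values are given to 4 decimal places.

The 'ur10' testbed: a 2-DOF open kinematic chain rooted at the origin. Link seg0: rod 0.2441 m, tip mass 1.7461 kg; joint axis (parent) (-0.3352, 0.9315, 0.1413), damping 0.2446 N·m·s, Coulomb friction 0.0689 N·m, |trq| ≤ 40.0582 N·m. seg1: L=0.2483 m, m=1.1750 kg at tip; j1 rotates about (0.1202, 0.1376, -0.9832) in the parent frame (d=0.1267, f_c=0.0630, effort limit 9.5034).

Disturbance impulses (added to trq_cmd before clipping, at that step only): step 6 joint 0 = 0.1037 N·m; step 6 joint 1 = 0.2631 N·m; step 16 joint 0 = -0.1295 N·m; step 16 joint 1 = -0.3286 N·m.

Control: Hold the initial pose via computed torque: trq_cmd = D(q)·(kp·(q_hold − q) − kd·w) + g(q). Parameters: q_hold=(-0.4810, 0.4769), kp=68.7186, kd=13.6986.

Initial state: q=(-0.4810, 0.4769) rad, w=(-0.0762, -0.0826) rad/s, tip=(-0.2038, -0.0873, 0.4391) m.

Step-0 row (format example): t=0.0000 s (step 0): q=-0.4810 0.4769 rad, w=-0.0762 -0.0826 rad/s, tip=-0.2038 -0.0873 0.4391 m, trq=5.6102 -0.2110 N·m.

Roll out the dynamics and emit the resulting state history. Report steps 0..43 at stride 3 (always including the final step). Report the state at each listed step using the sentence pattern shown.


t=0.0450 s (step 3): q=-0.4833 0.4779 rad, w=-0.0279 -0.0908 rad/s, tip=-0.2048 -0.0876 0.4386 m, trq=5.4343 -0.2117 N·m.
t=0.0900 s (step 6): q=-0.4839 0.4788 rad, w=-0.0033 -0.0913 rad/s, tip=-0.2050 -0.0877 0.4385 m, trq=5.4305 0.0507 N·m.
t=0.1350 s (step 9): q=-0.4837 0.4925 rad, w=0.0069 0.0944 rad/s, tip=-0.2047 -0.0883 0.4385 m, trq=5.2659 -0.2259 N·m.
t=0.1800 s (step 12): q=-0.4834 0.4911 rad, w=0.0078 0.0741 rad/s, tip=-0.2046 -0.0882 0.4386 m, trq=5.2493 -0.2246 N·m.
t=0.2250 s (step 15): q=-0.4831 0.4895 rad, w=0.0074 0.0750 rad/s, tip=-0.2045 -0.0881 0.4386 m, trq=5.2396 -0.2238 N·m.
t=0.2700 s (step 18): q=-0.4828 0.4699 rad, w=0.0037 -0.2077 rad/s, tip=-0.2047 -0.0872 0.4388 m, trq=5.2548 -0.2041 N·m.
t=0.3150 s (step 21): q=-0.4826 0.4695 rad, w=0.0052 -0.0853 rad/s, tip=-0.2046 -0.0872 0.4388 m, trq=5.2386 -0.2080 N·m.
t=0.3600 s (step 24): q=-0.4824 0.4708 rad, w=0.0053 -0.0820 rad/s, tip=-0.2045 -0.0872 0.4389 m, trq=5.2300 -0.2088 N·m.
t=0.4050 s (step 27): q=-0.4822 0.4720 rad, w=0.0049 -0.0832 rad/s, tip=-0.2044 -0.0872 0.4389 m, trq=5.2247 -0.2094 N·m.
t=0.4500 s (step 30): q=-0.4820 0.4732 rad, w=0.0044 -0.0845 rad/s, tip=-0.2043 -0.0873 0.4389 m, trq=5.2210 -0.2100 N·m.
t=0.4950 s (step 33): q=-0.4818 0.4744 rad, w=0.0038 -0.0858 rad/s, tip=-0.2042 -0.0873 0.4390 m, trq=5.2182 -0.2105 N·m.
t=0.5400 s (step 36): q=-0.4817 0.4754 rad, w=0.0033 -0.0870 rad/s, tip=-0.2041 -0.0873 0.4390 m, trq=5.2159 -0.2111 N·m.
t=0.5850 s (step 39): q=-0.4815 0.4765 rad, w=0.0028 -0.0881 rad/s, tip=-0.2041 -0.0874 0.4390 m, trq=5.2140 -0.2116 N·m.
t=0.6300 s (step 42): q=-0.4814 0.4775 rad, w=0.0025 -0.0892 rad/s, tip=-0.2040 -0.0874 0.4390 m, trq=5.2123 -0.2120 N·m.
t=0.6450 s (step 43): q=-0.4814 0.4778 rad, w=0.0023 -0.0895 rad/s, tip=-0.2040 -0.0874 0.4390 m.


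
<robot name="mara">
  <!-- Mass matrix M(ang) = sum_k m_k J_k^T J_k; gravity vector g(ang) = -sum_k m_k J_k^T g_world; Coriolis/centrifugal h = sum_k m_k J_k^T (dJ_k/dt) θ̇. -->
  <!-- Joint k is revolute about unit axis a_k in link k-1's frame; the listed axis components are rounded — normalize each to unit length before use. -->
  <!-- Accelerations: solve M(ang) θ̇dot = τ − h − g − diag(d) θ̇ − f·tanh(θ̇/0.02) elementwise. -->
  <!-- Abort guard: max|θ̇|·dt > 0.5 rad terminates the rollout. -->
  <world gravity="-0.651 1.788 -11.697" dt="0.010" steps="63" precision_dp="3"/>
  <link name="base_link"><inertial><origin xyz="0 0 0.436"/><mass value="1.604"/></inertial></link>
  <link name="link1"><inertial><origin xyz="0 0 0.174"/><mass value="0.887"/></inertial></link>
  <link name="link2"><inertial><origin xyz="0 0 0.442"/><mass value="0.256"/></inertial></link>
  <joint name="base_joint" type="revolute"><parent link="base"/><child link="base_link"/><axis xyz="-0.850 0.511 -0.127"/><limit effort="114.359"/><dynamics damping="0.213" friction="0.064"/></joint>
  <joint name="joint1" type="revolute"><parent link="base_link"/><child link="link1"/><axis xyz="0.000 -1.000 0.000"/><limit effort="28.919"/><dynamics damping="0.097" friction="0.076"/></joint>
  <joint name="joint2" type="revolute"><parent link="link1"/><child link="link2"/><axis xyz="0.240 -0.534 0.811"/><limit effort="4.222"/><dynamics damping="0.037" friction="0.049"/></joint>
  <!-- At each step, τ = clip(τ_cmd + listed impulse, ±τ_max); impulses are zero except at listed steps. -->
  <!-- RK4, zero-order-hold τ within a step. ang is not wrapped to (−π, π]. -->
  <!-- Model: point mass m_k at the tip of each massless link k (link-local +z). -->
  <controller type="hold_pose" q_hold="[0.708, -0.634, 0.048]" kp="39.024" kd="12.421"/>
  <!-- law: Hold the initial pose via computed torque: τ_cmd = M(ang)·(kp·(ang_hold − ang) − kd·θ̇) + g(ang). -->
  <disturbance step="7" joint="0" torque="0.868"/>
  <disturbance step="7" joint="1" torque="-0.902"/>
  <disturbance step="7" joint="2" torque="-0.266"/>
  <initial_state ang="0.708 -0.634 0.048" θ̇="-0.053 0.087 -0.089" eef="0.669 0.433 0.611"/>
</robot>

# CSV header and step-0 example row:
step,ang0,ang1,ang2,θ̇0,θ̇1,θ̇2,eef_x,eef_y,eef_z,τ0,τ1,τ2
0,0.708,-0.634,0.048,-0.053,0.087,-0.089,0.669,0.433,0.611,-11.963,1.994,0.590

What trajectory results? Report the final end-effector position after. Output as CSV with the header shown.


step,ang0,ang1,ang2,θ̇0,θ̇1,θ̇2,eef_x,eef_y,eef_z,τ0,τ1,τ2
1,0.708,-0.633,0.048,-0.044,0.046,0.009,0.668,0.433,0.611,-12.024,2.020,0.591
2,0.707,-0.633,0.048,-0.039,0.034,0.008,0.668,0.433,0.612,-12.079,2.043,0.599
3,0.707,-0.633,0.048,-0.034,0.024,0.006,0.668,0.433,0.612,-12.129,2.063,0.606
4,0.706,-0.633,0.048,-0.029,0.017,0.002,0.667,0.433,0.613,-12.175,2.080,0.612
5,0.706,-0.632,0.048,-0.024,0.012,0.002,0.667,0.433,0.613,-12.216,2.093,0.617
6,0.706,-0.632,0.048,-0.020,0.009,-0.001,0.667,0.433,0.613,-12.253,2.104,0.621
7,0.706,-0.632,0.048,-0.016,0.006,-0.000,0.667,0.433,0.613,-11.419,1.210,0.357
8,0.706,-0.633,0.048,-0.013,-0.057,-0.021,0.667,0.433,0.613,-12.426,2.225,0.659
9,0.706,-0.633,0.048,-0.009,-0.041,-0.022,0.667,0.433,0.613,-12.441,2.211,0.656
10,0.705,-0.633,0.048,-0.005,-0.028,-0.023,0.667,0.432,0.613,-12.454,2.198,0.653
11,0.705,-0.634,0.048,-0.002,-0.018,-0.022,0.667,0.432,0.613,-12.465,2.188,0.650
12,0.705,-0.634,0.048,-0.000,-0.011,-0.020,0.668,0.432,0.613,-12.474,2.180,0.648
13,0.705,-0.634,0.048,0.001,-0.006,-0.017,0.668,0.432,0.613,-12.481,2.175,0.646
14,0.705,-0.634,0.048,0.002,-0.003,-0.014,0.668,0.432,0.613,-12.488,2.171,0.645
15,0.705,-0.634,0.048,0.003,-0.001,-0.012,0.668,0.432,0.613,-12.493,2.169,0.645
16,0.705,-0.634,0.048,0.004,-0.000,-0.010,0.668,0.432,0.612,-12.498,2.168,0.644
17,0.706,-0.634,0.048,0.004,0.000,-0.008,0.668,0.432,0.612,-12.502,2.167,0.644
18,0.706,-0.634,0.048,0.005,0.001,-0.007,0.668,0.432,0.612,-12.506,2.166,0.644
19,0.706,-0.634,0.048,0.005,0.001,-0.006,0.668,0.432,0.612,-12.509,2.166,0.644
20,0.706,-0.634,0.048,0.005,0.002,-0.006,0.668,0.432,0.612,-12.512,2.166,0.644
21,0.706,-0.634,0.048,0.005,0.002,-0.005,0.668,0.432,0.612,-12.514,2.166,0.644
22,0.706,-0.634,0.048,0.005,0.002,-0.005,0.668,0.432,0.612,-12.517,2.166,0.644
23,0.706,-0.634,0.048,0.005,0.002,-0.005,0.668,0.432,0.612,-12.519,2.166,0.644
24,0.706,-0.634,0.048,0.005,0.002,-0.005,0.668,0.432,0.612,-12.520,2.166,0.644
25,0.706,-0.634,0.048,0.005,0.002,-0.005,0.668,0.432,0.612,-12.522,2.166,0.644
26,0.706,-0.634,0.049,0.005,0.002,-0.005,0.668,0.432,0.612,-12.524,2.166,0.644
27,0.706,-0.634,0.049,0.005,0.002,-0.005,0.668,0.432,0.612,-12.525,2.166,0.644
28,0.706,-0.634,0.049,0.005,0.002,-0.005,0.668,0.432,0.612,-12.526,2.166,0.644
29,0.706,-0.635,0.049,0.005,0.002,-0.005,0.668,0.433,0.612,-12.528,2.166,0.644
30,0.706,-0.635,0.049,0.005,0.002,-0.005,0.668,0.433,0.612,-12.529,2.166,0.644
31,0.706,-0.635,0.049,0.005,0.002,-0.005,0.668,0.433,0.612,-12.530,2.166,0.644
32,0.706,-0.635,0.049,0.005,0.002,-0.005,0.668,0.433,0.612,-12.531,2.166,0.644
33,0.706,-0.635,0.049,0.004,0.002,-0.005,0.668,0.433,0.612,-12.532,2.166,0.644
34,0.706,-0.635,0.049,0.004,0.002,-0.005,0.668,0.433,0.612,-12.533,2.166,0.644
35,0.706,-0.635,0.049,0.004,0.002,-0.005,0.668,0.433,0.612,-12.533,2.166,0.644
36,0.706,-0.635,0.049,0.004,0.002,-0.005,0.668,0.433,0.612,-12.534,2.166,0.644
37,0.707,-0.635,0.049,0.004,0.002,-0.005,0.668,0.433,0.612,-12.535,2.166,0.644
38,0.707,-0.635,0.049,0.004,0.002,-0.005,0.668,0.433,0.612,-12.536,2.166,0.644
39,0.707,-0.635,0.049,0.004,0.002,-0.005,0.668,0.433,0.612,-12.536,2.166,0.644
40,0.707,-0.635,0.049,0.004,0.002,-0.005,0.668,0.433,0.612,-12.537,2.166,0.644
41,0.707,-0.635,0.049,0.004,0.002,-0.005,0.668,0.433,0.612,-12.537,2.166,0.644
42,0.707,-0.635,0.050,0.004,0.002,-0.005,0.668,0.433,0.612,-12.538,2.166,0.644
43,0.707,-0.635,0.050,0.003,0.002,-0.005,0.668,0.433,0.612,-12.538,2.166,0.644
44,0.707,-0.635,0.050,0.003,0.002,-0.005,0.668,0.433,0.612,-12.539,2.166,0.644
45,0.707,-0.635,0.050,0.003,0.002,-0.005,0.668,0.433,0.612,-12.539,2.166,0.644
46,0.707,-0.635,0.050,0.003,0.002,-0.005,0.668,0.433,0.612,-12.540,2.166,0.644
47,0.707,-0.635,0.050,0.003,0.002,-0.005,0.668,0.433,0.612,-12.540,2.166,0.644
48,0.707,-0.635,0.050,0.003,0.002,-0.005,0.668,0.433,0.612,-12.541,2.166,0.644
49,0.707,-0.635,0.050,0.003,0.002,-0.005,0.668,0.433,0.612,-12.541,2.166,0.644
50,0.707,-0.635,0.050,0.003,0.002,-0.005,0.668,0.433,0.612,-12.542,2.166,0.644
51,0.707,-0.635,0.050,0.003,0.002,-0.005,0.668,0.433,0.612,-12.542,2.166,0.644
52,0.707,-0.635,0.050,0.003,0.002,-0.005,0.668,0.433,0.612,-12.542,2.166,0.644
53,0.707,-0.635,0.050,0.003,0.002,-0.005,0.668,0.433,0.612,-12.543,2.166,0.644
54,0.707,-0.635,0.050,0.003,0.002,-0.005,0.668,0.433,0.612,-12.543,2.166,0.644
55,0.707,-0.635,0.050,0.002,0.002,-0.005,0.668,0.433,0.612,-12.544,2.166,0.644
56,0.707,-0.635,0.050,0.002,0.002,-0.005,0.668,0.433,0.612,-12.544,2.166,0.644
57,0.707,-0.635,0.051,0.002,0.002,-0.005,0.668,0.433,0.612,-12.544,2.166,0.644
58,0.707,-0.635,0.051,0.002,0.002,-0.005,0.668,0.433,0.612,-12.545,2.166,0.644
59,0.707,-0.635,0.051,0.002,0.002,-0.005,0.668,0.433,0.612,-12.545,2.166,0.644
60,0.707,-0.635,0.051,0.002,0.002,-0.005,0.668,0.433,0.612,-12.545,2.166,0.644
61,0.707,-0.635,0.051,0.002,0.002,-0.005,0.668,0.433,0.612,-12.545,2.166,0.644
62,0.707,-0.635,0.051,0.002,0.002,-0.005,0.668,0.433,0.612,-12.546,2.166,0.644
63,0.707,-0.635,0.051,0.002,0.002,-0.005,0.668,0.433,0.612,,,
# final eef position (m): 0.668 0.433 0.612


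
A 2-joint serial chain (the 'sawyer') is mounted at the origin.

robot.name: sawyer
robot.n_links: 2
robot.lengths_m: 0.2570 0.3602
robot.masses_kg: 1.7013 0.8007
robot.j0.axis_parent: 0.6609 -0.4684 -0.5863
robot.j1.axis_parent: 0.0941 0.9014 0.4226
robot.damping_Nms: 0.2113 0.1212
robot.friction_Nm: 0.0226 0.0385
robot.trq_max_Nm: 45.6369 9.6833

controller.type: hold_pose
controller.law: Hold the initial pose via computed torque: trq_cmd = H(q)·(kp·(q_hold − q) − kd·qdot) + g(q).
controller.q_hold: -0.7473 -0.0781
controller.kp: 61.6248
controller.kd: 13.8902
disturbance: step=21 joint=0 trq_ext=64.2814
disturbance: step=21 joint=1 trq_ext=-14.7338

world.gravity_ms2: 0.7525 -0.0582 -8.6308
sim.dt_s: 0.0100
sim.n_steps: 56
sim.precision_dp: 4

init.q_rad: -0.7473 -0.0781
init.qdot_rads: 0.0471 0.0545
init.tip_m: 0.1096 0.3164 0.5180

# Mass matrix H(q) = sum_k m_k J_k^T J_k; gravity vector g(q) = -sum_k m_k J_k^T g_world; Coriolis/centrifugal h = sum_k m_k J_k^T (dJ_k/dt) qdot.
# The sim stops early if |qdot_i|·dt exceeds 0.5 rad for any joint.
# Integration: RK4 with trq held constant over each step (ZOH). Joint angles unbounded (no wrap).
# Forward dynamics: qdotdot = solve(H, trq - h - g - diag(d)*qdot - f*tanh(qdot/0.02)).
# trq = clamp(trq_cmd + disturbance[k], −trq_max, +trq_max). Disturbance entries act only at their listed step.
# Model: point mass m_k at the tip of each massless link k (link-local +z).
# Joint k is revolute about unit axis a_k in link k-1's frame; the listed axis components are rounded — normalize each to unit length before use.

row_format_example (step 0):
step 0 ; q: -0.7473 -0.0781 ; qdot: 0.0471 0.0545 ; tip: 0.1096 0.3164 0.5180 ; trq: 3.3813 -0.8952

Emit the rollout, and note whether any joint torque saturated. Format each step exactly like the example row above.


step 1 ; q: -0.7469 -0.0776 ; qdot: 0.0378 0.0399 ; tip: 0.1097 0.3162 0.5181 ; trq: 3.3971 -0.8871
step 2 ; q: -0.7465 -0.0773 ; qdot: 0.0297 0.0276 ; tip: 0.1098 0.3161 0.5182 ; trq: 3.4112 -0.8801
step 3 ; q: -0.7463 -0.0771 ; qdot: 0.0229 0.0178 ; tip: 0.1099 0.3160 0.5182 ; trq: 3.4238 -0.8744
step 4 ; q: -0.7461 -0.0769 ; qdot: 0.0174 0.0105 ; tip: 0.1099 0.3160 0.5182 ; trq: 3.4348 -0.8705
step 5 ; q: -0.7459 -0.0768 ; qdot: 0.0129 0.0056 ; tip: 0.1099 0.3159 0.5183 ; trq: 3.4444 -0.8683
step 6 ; q: -0.7458 -0.0768 ; qdot: 0.0094 0.0025 ; tip: 0.1099 0.3159 0.5183 ; trq: 3.4527 -0.8673
step 7 ; q: -0.7457 -0.0768 ; qdot: 0.0066 0.0006 ; tip: 0.1099 0.3158 0.5183 ; trq: 3.4597 -0.8670
step 8 ; q: -0.7457 -0.0768 ; qdot: 0.0044 -0.0005 ; tip: 0.1099 0.3158 0.5183 ; trq: 3.4658 -0.8673
step 9 ; q: -0.7456 -0.0768 ; qdot: 0.0026 -0.0012 ; tip: 0.1099 0.3158 0.5183 ; trq: 3.4710 -0.8678
step 10 ; q: -0.7456 -0.0768 ; qdot: 0.0012 -0.0015 ; tip: 0.1099 0.3158 0.5183 ; trq: 3.4754 -0.8684
step 11 ; q: -0.7456 -0.0768 ; qdot: 0.0001 -0.0017 ; tip: 0.1099 0.3158 0.5183 ; trq: 3.4792 -0.8690
step 12 ; q: -0.7456 -0.0768 ; qdot: -0.0008 -0.0017 ; tip: 0.1099 0.3158 0.5183 ; trq: 3.4825 -0.8696
step 13 ; q: -0.7456 -0.0769 ; qdot: -0.0016 -0.0017 ; tip: 0.1099 0.3158 0.5183 ; trq: 3.4854 -0.8701
step 14 ; q: -0.7457 -0.0769 ; qdot: -0.0022 -0.0017 ; tip: 0.1099 0.3158 0.5183 ; trq: 3.4878 -0.8706
step 15 ; q: -0.7457 -0.0769 ; qdot: -0.0026 -0.0016 ; tip: 0.1099 0.3158 0.5183 ; trq: 3.4900 -0.8711
step 16 ; q: -0.7457 -0.0769 ; qdot: -0.0030 -0.0016 ; tip: 0.1099 0.3158 0.5183 ; trq: 3.4918 -0.8715
step 17 ; q: -0.7457 -0.0769 ; qdot: -0.0033 -0.0015 ; tip: 0.1099 0.3158 0.5183 ; trq: 3.4934 -0.8718
step 18 ; q: -0.7458 -0.0769 ; qdot: -0.0035 -0.0015 ; tip: 0.1099 0.3158 0.5183 ; trq: 3.4949 -0.8721
step 19 ; q: -0.7458 -0.0770 ; qdot: -0.0036 -0.0014 ; tip: 0.1099 0.3159 0.5183 ; trq: 3.4961 -0.8724
step 20 ; q: -0.7458 -0.0770 ; qdot: -0.0037 -0.0014 ; tip: 0.1099 0.3159 0.5183 ; trq: 3.4972 -0.8726
step 21 ; q: -0.7459 -0.0770 ; qdot: -0.0038 -0.0013 ; tip: 0.1099 0.3159 0.5183 ; trq: 45.6369 -9.6833
step 22 ; q: -0.7378 -0.0764 ; qdot: 1.6160 0.1142 ; tip: 0.1095 0.3126 0.5203 ; trq: -2.4855 0.3850
step 23 ; q: -0.7229 -0.0753 ; qdot: 1.3738 0.1005 ; tip: 0.1089 0.3066 0.5241 ; trq: -1.9038 0.2657
step 24 ; q: -0.7102 -0.0744 ; qdot: 1.1569 0.0838 ; tip: 0.1084 0.3015 0.5271 ; trq: -1.3726 0.1606
step 25 ; q: -0.6996 -0.0737 ; qdot: 0.9635 0.0660 ; tip: 0.1078 0.2972 0.5297 ; trq: -0.8875 0.0672
step 26 ; q: -0.6908 -0.0731 ; qdot: 0.7914 0.0484 ; tip: 0.1073 0.2936 0.5318 ; trq: -0.4449 -0.0166
step 27 ; q: -0.6837 -0.0727 ; qdot: 0.6390 0.0320 ; tip: 0.1069 0.2906 0.5335 ; trq: -0.0412 -0.0924
step 28 ; q: -0.6780 -0.0724 ; qdot: 0.5044 0.0178 ; tip: 0.1065 0.2883 0.5349 ; trq: 0.3268 -0.1618
step 29 ; q: -0.6735 -0.0723 ; qdot: 0.3864 0.0068 ; tip: 0.1062 0.2864 0.5359 ; trq: 0.6618 -0.2268
step 30 ; q: -0.6702 -0.0723 ; qdot: 0.2833 -0.0005 ; tip: 0.1059 0.2850 0.5367 ; trq: 0.9668 -0.2884
step 31 ; q: -0.6678 -0.0723 ; qdot: 0.1936 -0.0050 ; tip: 0.1057 0.2840 0.5373 ; trq: 1.2440 -0.3464
step 32 ; q: -0.6662 -0.0724 ; qdot: 0.1158 -0.0077 ; tip: 0.1055 0.2834 0.5377 ; trq: 1.4959 -0.4006
step 33 ; q: -0.6654 -0.0725 ; qdot: 0.0486 -0.0091 ; tip: 0.1054 0.2830 0.5379 ; trq: 1.7243 -0.4508
step 34 ; q: -0.6652 -0.0726 ; qdot: -0.0089 -0.0094 ; tip: 0.1054 0.2830 0.5379 ; trq: 1.9302 -0.4971
step 35 ; q: -0.6656 -0.0727 ; qdot: -0.0565 -0.0082 ; tip: 0.1054 0.2831 0.5379 ; trq: 2.1119 -0.5395
step 36 ; q: -0.6663 -0.0727 ; qdot: -0.0968 -0.0070 ; tip: 0.1054 0.2834 0.5377 ; trq: 2.2757 -0.5781
step 37 ; q: -0.6675 -0.0728 ; qdot: -0.1308 -0.0059 ; tip: 0.1055 0.2839 0.5374 ; trq: 2.4236 -0.6133
step 38 ; q: -0.6689 -0.0728 ; qdot: -0.1591 -0.0049 ; tip: 0.1056 0.2845 0.5371 ; trq: 2.5569 -0.6451
step 39 ; q: -0.6706 -0.0729 ; qdot: -0.1824 -0.0040 ; tip: 0.1058 0.2852 0.5367 ; trq: 2.6770 -0.6740
step 40 ; q: -0.6725 -0.0729 ; qdot: -0.2013 -0.0032 ; tip: 0.1059 0.2860 0.5362 ; trq: 2.7850 -0.7001
step 41 ; q: -0.6746 -0.0730 ; qdot: -0.2162 -0.0025 ; tip: 0.1061 0.2868 0.5357 ; trq: 2.8819 -0.7237
step 42 ; q: -0.6768 -0.0730 ; qdot: -0.2277 -0.0019 ; tip: 0.1063 0.2878 0.5352 ; trq: 2.9687 -0.7450
step 43 ; q: -0.6792 -0.0730 ; qdot: -0.2362 -0.0014 ; tip: 0.1064 0.2887 0.5346 ; trq: 3.0463 -0.7642
step 44 ; q: -0.6815 -0.0730 ; qdot: -0.2420 -0.0010 ; tip: 0.1066 0.2897 0.5341 ; trq: 3.1155 -0.7814
step 45 ; q: -0.6840 -0.0730 ; qdot: -0.2455 -0.0007 ; tip: 0.1068 0.2907 0.5335 ; trq: 3.1772 -0.7968
step 46 ; q: -0.6864 -0.0730 ; qdot: -0.2470 -0.0005 ; tip: 0.1070 0.2918 0.5329 ; trq: 3.2319 -0.8105
step 47 ; q: -0.6889 -0.0730 ; qdot: -0.2468 -0.0004 ; tip: 0.1072 0.2928 0.5323 ; trq: 3.2804 -0.8228
step 48 ; q: -0.6914 -0.0730 ; qdot: -0.2451 -0.0003 ; tip: 0.1074 0.2938 0.5317 ; trq: 3.3233 -0.8338
step 49 ; q: -0.6938 -0.0730 ; qdot: -0.2422 -0.0002 ; tip: 0.1076 0.2948 0.5311 ; trq: 3.3610 -0.8435
step 50 ; q: -0.6962 -0.0730 ; qdot: -0.2382 -0.0002 ; tip: 0.1078 0.2958 0.5305 ; trq: 3.3941 -0.8521
step 51 ; q: -0.6986 -0.0730 ; qdot: -0.2333 -0.0003 ; tip: 0.1079 0.2968 0.5299 ; trq: 3.4230 -0.8596
step 52 ; q: -0.7009 -0.0730 ; qdot: -0.2277 -0.0004 ; tip: 0.1081 0.2977 0.5293 ; trq: 3.4482 -0.8663
step 53 ; q: -0.7031 -0.0730 ; qdot: -0.2215 -0.0005 ; tip: 0.1083 0.2987 0.5288 ; trq: 3.4699 -0.8721
step 54 ; q: -0.7053 -0.0731 ; qdot: -0.2148 -0.0006 ; tip: 0.1084 0.2996 0.5282 ; trq: 3.4887 -0.8772
step 55 ; q: -0.7074 -0.0731 ; qdot: -0.2078 -0.0008 ; tip: 0.1086 0.3004 0.5277 ; trq: 3.5048 -0.8816
step 56 ; q: -0.7095 -0.0731 ; qdot: -0.2005 -0.0009 ; tip: 0.1087 0.3013 0.5272
any joint saturated: yes


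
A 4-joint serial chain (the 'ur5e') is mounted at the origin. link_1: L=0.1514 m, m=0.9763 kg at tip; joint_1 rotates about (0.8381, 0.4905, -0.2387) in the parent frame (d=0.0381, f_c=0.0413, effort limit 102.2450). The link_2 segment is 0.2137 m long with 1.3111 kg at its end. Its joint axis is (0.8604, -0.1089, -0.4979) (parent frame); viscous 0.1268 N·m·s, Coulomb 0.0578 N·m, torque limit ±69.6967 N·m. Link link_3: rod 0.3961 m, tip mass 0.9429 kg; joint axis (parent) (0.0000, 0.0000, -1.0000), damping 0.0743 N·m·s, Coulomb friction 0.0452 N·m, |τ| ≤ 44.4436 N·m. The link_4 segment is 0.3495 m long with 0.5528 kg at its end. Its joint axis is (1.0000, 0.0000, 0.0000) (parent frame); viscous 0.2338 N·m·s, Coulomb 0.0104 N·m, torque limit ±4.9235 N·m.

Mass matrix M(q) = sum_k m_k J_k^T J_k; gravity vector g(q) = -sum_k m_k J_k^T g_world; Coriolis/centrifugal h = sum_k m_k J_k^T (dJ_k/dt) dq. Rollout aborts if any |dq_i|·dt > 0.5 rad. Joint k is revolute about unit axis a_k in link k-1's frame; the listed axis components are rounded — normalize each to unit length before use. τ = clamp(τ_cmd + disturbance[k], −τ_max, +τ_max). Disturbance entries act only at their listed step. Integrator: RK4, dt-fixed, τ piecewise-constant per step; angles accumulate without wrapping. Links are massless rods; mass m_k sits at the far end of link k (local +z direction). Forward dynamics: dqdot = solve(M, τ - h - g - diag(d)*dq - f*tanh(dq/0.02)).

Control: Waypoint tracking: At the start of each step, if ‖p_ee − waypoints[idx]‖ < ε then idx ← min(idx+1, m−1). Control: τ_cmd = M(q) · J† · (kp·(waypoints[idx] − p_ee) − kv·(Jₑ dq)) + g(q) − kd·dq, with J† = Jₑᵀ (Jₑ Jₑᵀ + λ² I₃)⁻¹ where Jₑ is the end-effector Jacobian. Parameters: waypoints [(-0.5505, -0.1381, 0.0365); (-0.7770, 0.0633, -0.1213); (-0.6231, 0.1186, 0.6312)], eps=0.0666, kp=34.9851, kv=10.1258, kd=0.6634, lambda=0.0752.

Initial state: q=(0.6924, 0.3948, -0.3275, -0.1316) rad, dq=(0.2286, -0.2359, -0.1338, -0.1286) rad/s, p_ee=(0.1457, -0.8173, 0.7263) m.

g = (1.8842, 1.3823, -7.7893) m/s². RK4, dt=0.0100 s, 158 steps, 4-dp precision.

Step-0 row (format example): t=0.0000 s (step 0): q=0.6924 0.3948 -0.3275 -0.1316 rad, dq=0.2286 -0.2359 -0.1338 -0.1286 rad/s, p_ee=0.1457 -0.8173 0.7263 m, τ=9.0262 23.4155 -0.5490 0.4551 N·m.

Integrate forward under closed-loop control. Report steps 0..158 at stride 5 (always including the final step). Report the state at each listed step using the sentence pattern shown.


t=0.0500 s (step 5): q=0.7006 0.4630 -0.2256 -0.2770 rad, dq=-2.2352 6.5150 49.4645 -9.3826 rad/s, p_ee=0.1339 -0.8176 0.7179 m, τ=4.2308 29.8266 -35.1337 4.9235 N·m.
t=0.1000 s (step 10): q=0.7599 0.6297 -0.4038 -0.8674 rad, dq=1.1459 3.7689 -1.6364 -9.6553 rad/s, p_ee=0.0889 -0.7440 0.6977 m, τ=-2.3433 6.3934 -0.9149 4.9235 N·m.
t=0.1500 s (step 15): q=0.8127 0.8114 -0.4923 -1.1973 rad, dq=1.0141 3.5601 -1.8064 -4.5650 rad/s, p_ee=0.0257 -0.7210 0.6173 m, τ=-12.1272 -2.0277 -1.0294 0.1707 N·m.
t=0.2000 s (step 20): q=0.8645 0.9871 -0.5822 -1.3796 rad, dq=1.0764 3.4679 -1.7773 -2.9663 rad/s, p_ee=-0.0458 -0.7185 0.5343 m, τ=-13.2679 -3.3794 -1.0271 -0.9184 N·m.
t=0.2500 s (step 25): q=0.9219 1.1578 -0.6696 -1.5073 rad, dq=1.2310 3.3561 -1.7139 -2.2099 rad/s, p_ee=-0.1174 -0.7108 0.4565 m, τ=-12.3859 -2.9995 -1.0027 -1.0043 N·m.
t=0.3000 s (step 30): q=0.9892 1.3225 -0.7533 -1.6048 rad, dq=1.4786 3.2317 -1.6298 -1.7154 rad/s, p_ee=-0.1850 -0.6933 0.3862 m, τ=-10.9218 -1.9939 -0.9916 -0.8411 N·m.
t=0.3500 s (step 35): q=1.0717 1.4809 -0.8322 -1.6806 rad, dq=1.8413 3.1046 -1.5202 -1.3302 rad/s, p_ee=-0.2466 -0.6671 0.3242 m, τ=-9.3392 -0.6219 -1.0185 -0.6277 N·m.
t=0.4000 s (step 40): q=1.1756 1.6332 -0.9046 -1.7388 rad, dq=2.3324 2.9930 -1.3636 -1.0081 rad/s, p_ee=-0.3009 -0.6347 0.2707 m, τ=-7.7899 1.1165 -1.1059 -0.4133 N·m.
t=0.4500 s (step 45): q=1.3068 1.7813 -0.9669 -1.7822 rad, dq=2.9206 2.9431 -1.1027 -0.7336 rad/s, p_ee=-0.3474 -0.5990 0.2260 m, τ=-6.2868 3.2968 -1.2761 -0.1988 N·m.
t=0.5000 s (step 50): q=1.4671 1.9302 -1.0112 -1.8130 rad, dq=3.4568 3.0516 -0.6055 -0.5073 rad/s, p_ee=-0.3861 -0.5624 0.1899 m, τ=-4.7732 5.8627 -1.5560 0.0310 N·m.
t=0.5500 s (step 55): q=1.6456 2.0912 -1.0203 -1.8342 rad, dq=3.5625 3.4354 0.3176 -0.3619 rad/s, p_ee=-0.4177 -0.5263 0.1628 m, τ=-3.2328 7.8553 -1.9292 0.2925 N·m.
t=0.6000 s (step 60): q=1.8080 2.2763 -0.9726 -1.8515 rad, dq=2.7738 3.9419 1.6098 -0.3556 rad/s, p_ee=-0.4440 -0.4880 0.1459 m, τ=-1.9454 6.2761 -2.2371 0.5643 N·m.
t=0.6500 s (step 65): q=1.9199 2.4748 -0.8716 -1.8702 rad, dq=1.7369 3.8671 2.2729 -0.3807 rad/s, p_ee=-0.4659 -0.4429 0.1421 m, τ=-1.3361 1.5395 -2.0297 0.7133 N·m.
t=0.7000 s (step 70): q=1.9896 2.6514 -0.7589 -1.8877 rad, dq=1.1204 3.1318 2.1514 -0.3102 rad/s, p_ee=-0.4810 -0.3950 0.1514 m, τ=-1.2601 -1.4532 -1.5385 0.7315 N·m.
t=0.7500 s (step 75): q=2.0371 2.7847 -0.6603 -1.9012 rad, dq=0.8151 2.1963 1.7815 -0.2376 rad/s, p_ee=-0.4884 -0.3531 0.1657 m, τ=-1.5170 -2.2115 -1.1161 0.7700 N·m.
t=0.8000 s (step 80): q=2.0729 2.8726 -0.5803 -1.9123 rad, dq=0.6271 1.3478 1.4262 -0.2097 rad/s, p_ee=-0.4910 -0.3207 0.1773 m, τ=-1.7694 -1.6901 -0.8262 0.8647 N·m.
t=0.8500 s (step 85): q=2.1002 2.9227 -0.5162 -1.9226 rad, dq=0.4662 0.6881 1.1537 -0.2042 rad/s, p_ee=-0.4920 -0.2972 0.1827 m, τ=-1.8041 -0.6237 -0.6494 0.9723 N·m.
t=0.9000 s (step 90): q=2.1196 2.9448 -0.4635 -1.9326 rad, dq=0.3104 0.2242 0.9645 -0.1959 rad/s, p_ee=-0.4935 -0.2801 0.1817 m, τ=-1.6258 0.5474 -0.5564 1.0560 N·m.
t=0.9500 s (step 95): q=2.1314 2.9479 -0.4186 -1.9420 rad, dq=0.1603 -0.0701 0.8398 -0.1777 rad/s, p_ee=-0.4961 -0.2673 0.1757 m, τ=-1.3309 1.5871 -0.5193 1.1053 N·m.
t=1.0000 s (step 100): q=2.1359 2.9400 -0.3788 -1.9502 rad, dq=0.0231 -0.2341 0.7570 -0.1510 rad/s, p_ee=-0.4996 -0.2571 0.1667 m, τ=-1.0081 2.4095 -0.5136 1.1243 N·m.
t=1.0500 s (step 105): q=2.1347 2.9258 -0.3425 -1.9570 rad, dq=-0.0600 -0.3220 0.6990 -0.1190 rad/s, p_ee=-0.5037 -0.2488 0.1559 m, τ=-0.7160 3.0832 -0.5223 1.1221 N·m.
t=1.1000 s (step 110): q=2.1304 2.9087 -0.3088 -1.9622 rad, dq=-0.1097 -0.3537 0.6515 -0.0897 rad/s, p_ee=-0.5080 -0.2417 0.1444 m, τ=-0.4737 3.5866 -0.5326 1.1097 N·m.
t=1.1500 s (step 115): q=2.1242 2.8910 -0.2773 -1.9660 rad, dq=-0.1342 -0.3498 0.6083 -0.0651 rad/s, p_ee=-0.5122 -0.2356 0.1330 m, τ=-0.2846 3.9443 -0.5404 1.0921 N·m.
t=1.2000 s (step 120): q=2.1173 2.8741 -0.2479 -1.9688 rad, dq=-0.1370 -0.3263 0.5670 -0.0456 rad/s, p_ee=-0.5160 -0.2302 0.1223 m, τ=-0.1456 4.1882 -0.5446 1.0727 N·m.
t=1.2500 s (step 125): q=2.1108 2.8586 -0.2206 -1.9707 rad, dq=-0.1236 -0.2937 0.5267 -0.0309 rad/s, p_ee=-0.5194 -0.2252 0.1124 m, τ=-0.0493 4.3460 -0.5455 1.0535 N·m.
t=1.3000 s (step 130): q=2.1051 2.8448 -0.1952 -1.9720 rad, dq=-0.1002 -0.2585 0.4878 -0.0205 rad/s, p_ee=-0.5225 -0.2206 0.1035 m, τ=0.0137 4.4413 -0.5436 1.0358 N·m.
t=1.3500 s (step 135): q=2.1008 2.8327 -0.1718 -1.9728 rad, dq=-0.0723 -0.2245 0.4506 -0.0134 rad/s, p_ee=-0.5251 -0.2163 0.0956 m, τ=0.0526 4.4934 -0.5398 1.0200 N·m.
t=1.4000 s (step 140): q=2.0979 2.8223 -0.1501 -1.9733 rad, dq=-0.0441 -0.1936 0.4157 -0.0086 rad/s, p_ee=-0.5274 -0.2121 0.0888 m, τ=0.0753 4.5175 -0.5347 1.0060 N·m.
t=1.4500 s (step 145): q=2.0963 2.8133 -0.1301 -1.9737 rad, dq=-0.0200 -0.1663 0.3833 -0.0051 rad/s, p_ee=-0.5294 -0.2082 0.0829 m, τ=0.0890 4.5244 -0.5287 0.9936 N·m.
t=1.5000 s (step 150): q=2.0957 2.8056 -0.1117 -1.9739 rad, dq=-0.0063 -0.1415 0.3538 -0.0021 rad/s, p_ee=-0.5311 -0.2043 0.0778 m, τ=0.1017 4.5211 -0.5224 0.9826 N·m.
t=1.5500 s (step 155): q=2.0956 2.7991 -0.0947 -1.9739 rad, dq=-0.0010 -0.1197 0.3270 0.0005 rad/s, p_ee=-0.5326 -0.2006 0.0734 m, τ=0.1154 4.5152 -0.5162 0.9729 N·m.
t=1.5800 s (step 158): q=2.0956 2.7957 -0.0851 -1.9739 rad, dq=0.0005 -0.1084 0.3120 0.0018 rad/s, p_ee=-0.5335 -0.1984 0.0711 m.


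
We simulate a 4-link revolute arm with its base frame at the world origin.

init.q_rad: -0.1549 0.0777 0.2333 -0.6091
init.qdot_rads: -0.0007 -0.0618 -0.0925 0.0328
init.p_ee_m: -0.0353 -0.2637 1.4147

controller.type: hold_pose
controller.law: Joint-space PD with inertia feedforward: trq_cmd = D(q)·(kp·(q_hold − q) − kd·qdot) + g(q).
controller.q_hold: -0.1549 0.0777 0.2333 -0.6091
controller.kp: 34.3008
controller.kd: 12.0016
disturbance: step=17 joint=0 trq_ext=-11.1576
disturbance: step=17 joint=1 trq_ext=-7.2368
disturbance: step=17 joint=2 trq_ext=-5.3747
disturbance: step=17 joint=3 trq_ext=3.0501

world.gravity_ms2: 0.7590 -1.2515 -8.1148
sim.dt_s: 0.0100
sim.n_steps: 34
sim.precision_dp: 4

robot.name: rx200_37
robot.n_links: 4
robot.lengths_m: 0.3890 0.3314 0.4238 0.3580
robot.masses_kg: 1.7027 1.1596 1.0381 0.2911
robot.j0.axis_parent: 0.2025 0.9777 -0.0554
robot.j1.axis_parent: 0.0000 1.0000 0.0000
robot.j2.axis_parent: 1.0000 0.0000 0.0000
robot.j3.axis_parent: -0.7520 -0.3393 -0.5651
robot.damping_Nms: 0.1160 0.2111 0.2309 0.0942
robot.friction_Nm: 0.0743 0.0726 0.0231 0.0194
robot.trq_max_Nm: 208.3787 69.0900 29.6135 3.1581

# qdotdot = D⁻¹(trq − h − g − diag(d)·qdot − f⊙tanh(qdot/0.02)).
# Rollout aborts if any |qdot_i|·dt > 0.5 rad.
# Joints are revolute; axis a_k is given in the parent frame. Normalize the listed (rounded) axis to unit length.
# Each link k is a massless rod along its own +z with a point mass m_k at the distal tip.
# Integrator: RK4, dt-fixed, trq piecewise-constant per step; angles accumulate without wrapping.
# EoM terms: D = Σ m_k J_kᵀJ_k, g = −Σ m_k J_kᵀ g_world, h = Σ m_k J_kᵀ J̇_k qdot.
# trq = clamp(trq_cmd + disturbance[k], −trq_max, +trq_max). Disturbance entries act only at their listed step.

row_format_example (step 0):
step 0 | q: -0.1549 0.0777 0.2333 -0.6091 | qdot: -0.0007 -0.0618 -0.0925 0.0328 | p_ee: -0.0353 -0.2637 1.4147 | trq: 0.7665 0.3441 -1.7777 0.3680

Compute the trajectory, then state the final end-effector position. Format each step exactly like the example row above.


step 1 | q: -0.1549 0.0772 0.2324 -0.6088 | qdot: -0.0043 -0.0481 -0.0789 0.0268 | p_ee: -0.0359 -0.2631 1.4150 | trq: 0.6453 0.2675 -1.8170 0.3796
step 2 | q: -0.1550 0.0767 0.2317 -0.6086 | qdot: -0.0069 -0.0367 -0.0669 0.0216 | p_ee: -0.0365 -0.2625 1.4152 | trq: 0.5329 0.1974 -1.8527 0.3900
step 3 | q: -0.1551 0.0764 0.2311 -0.6084 | qdot: -0.0088 -0.0273 -0.0564 0.0173 | p_ee: -0.0370 -0.2620 1.4154 | trq: 0.4289 0.1335 -1.8854 0.3994
step 4 | q: -0.1552 0.0762 0.2306 -0.6082 | qdot: -0.0098 -0.0197 -0.0471 0.0138 | p_ee: -0.0374 -0.2616 1.4156 | trq: 0.3331 0.0758 -1.9151 0.4076
step 5 | q: -0.1553 0.0760 0.2302 -0.6081 | qdot: -0.0102 -0.0140 -0.0391 0.0108 | p_ee: -0.0378 -0.2613 1.4158 | trq: 0.2449 0.0240 -1.9422 0.4149
step 6 | q: -0.1554 0.0759 0.2298 -0.6080 | qdot: -0.0099 -0.0098 -0.0321 0.0083 | p_ee: -0.0380 -0.2610 1.4159 | trq: 0.1642 -0.0221 -1.9669 0.4213
step 7 | q: -0.1555 0.0758 0.2295 -0.6079 | qdot: -0.0092 -0.0068 -0.0261 0.0062 | p_ee: -0.0383 -0.2607 1.4160 | trq: 0.0903 -0.0632 -1.9893 0.4270
step 8 | q: -0.1555 0.0758 0.2293 -0.6079 | qdot: -0.0082 -0.0047 -0.0209 0.0046 | p_ee: -0.0385 -0.2605 1.4161 | trq: 0.0230 -0.0998 -2.0095 0.4319
step 9 | q: -0.1556 0.0757 0.2291 -0.6078 | qdot: -0.0071 -0.0032 -0.0164 0.0033 | p_ee: -0.0386 -0.2604 1.4161 | trq: -0.0383 -0.1326 -2.0277 0.4363
step 10 | q: -0.1557 0.0757 0.2289 -0.6078 | qdot: -0.0059 -0.0021 -0.0126 0.0023 | p_ee: -0.0388 -0.2603 1.4162 | trq: -0.0939 -0.1622 -2.0439 0.4401
step 11 | q: -0.1557 0.0757 0.2288 -0.6078 | qdot: -0.0048 -0.0013 -0.0093 0.0015 | p_ee: -0.0389 -0.2602 1.4162 | trq: -0.1444 -0.1888 -2.0585 0.4435
step 12 | q: -0.1558 0.0757 0.2288 -0.6078 | qdot: -0.0038 -0.0007 -0.0064 0.0008 | p_ee: -0.0389 -0.2601 1.4162 | trq: -0.1902 -0.2129 -2.0713 0.4465
step 13 | q: -0.1558 0.0757 0.2287 -0.6078 | qdot: -0.0028 -0.0002 -0.0040 0.0003 | p_ee: -0.0390 -0.2601 1.4162 | trq: -0.2317 -0.2347 -2.0828 0.4492
step 14 | q: -0.1558 0.0757 0.2287 -0.6078 | qdot: -0.0020 0.0002 -0.0019 -0.0002 | p_ee: -0.0390 -0.2600 1.4163 | trq: -0.2692 -0.2544 -2.0929 0.4515
step 15 | q: -0.1559 0.0757 0.2287 -0.6078 | qdot: -0.0012 0.0006 -0.0001 -0.0006 | p_ee: -0.0390 -0.2600 1.4163 | trq: -0.3031 -0.2723 -2.1019 0.4536
step 16 | q: -0.1559 0.0757 0.2287 -0.6078 | qdot: -0.0005 0.0008 0.0014 -0.0009 | p_ee: -0.0390 -0.2600 1.4163 | trq: -0.3338 -0.2885 -2.1098 0.4555
step 17 | q: -0.1559 0.0757 0.2287 -0.6078 | qdot: 0.0001 0.0011 0.0026 -0.0012 | p_ee: -0.0390 -0.2600 1.4163 | trq: -11.5192 -7.5400 -7.4916 3.1581
step 18 | q: -0.1558 0.0755 0.2285 -0.6030 | qdot: 0.0116 -0.0303 -0.0329 0.9386 | p_ee: -0.0400 -0.2592 1.4170 | trq: 0.9771 0.5620 -1.4690 0.1359
step 19 | q: -0.1557 0.0752 0.2282 -0.5945 | qdot: 0.0091 -0.0263 -0.0320 0.7706 | p_ee: -0.0419 -0.2577 1.4185 | trq: 0.8372 0.4654 -1.5350 0.1767
step 20 | q: -0.1556 0.0750 0.2279 -0.5875 | qdot: 0.0067 -0.0221 -0.0303 0.6280 | p_ee: -0.0435 -0.2565 1.4196 | trq: 0.7083 0.3772 -1.5954 0.2125
step 21 | q: -0.1556 0.0748 0.2276 -0.5819 | qdot: 0.0047 -0.0181 -0.0280 0.5069 | p_ee: -0.0447 -0.2554 1.4206 | trq: 0.5893 0.2971 -1.6507 0.2438
step 22 | q: -0.1555 0.0746 0.2273 -0.5773 | qdot: 0.0032 -0.0145 -0.0255 0.4040 | p_ee: -0.0457 -0.2545 1.4214 | trq: 0.4797 0.2245 -1.7011 0.2712
step 23 | q: -0.1555 0.0745 0.2271 -0.5737 | qdot: 0.0020 -0.0114 -0.0228 0.3166 | p_ee: -0.0466 -0.2538 1.4220 | trq: 0.3789 0.1589 -1.7472 0.2953
step 24 | q: -0.1555 0.0744 0.2269 -0.5709 | qdot: 0.0012 -0.0089 -0.0200 0.2422 | p_ee: -0.0472 -0.2532 1.4224 | trq: 0.2862 0.0998 -1.7893 0.3165
step 25 | q: -0.1555 0.0743 0.2267 -0.5688 | qdot: 0.0008 -0.0069 -0.0173 0.1791 | p_ee: -0.0477 -0.2527 1.4228 | trq: 0.2011 0.0465 -1.8276 0.3352
step 26 | q: -0.1555 0.0743 0.2265 -0.5673 | qdot: 0.0005 -0.0052 -0.0146 0.1255 | p_ee: -0.0481 -0.2524 1.4231 | trq: 0.1232 -0.0016 -1.8625 0.3517
step 27 | q: -0.1555 0.0742 0.2264 -0.5663 | qdot: 0.0005 -0.0039 -0.0121 0.0802 | p_ee: -0.0483 -0.2521 1.4233 | trq: 0.0520 -0.0449 -1.8941 0.3663
step 28 | q: -0.1555 0.0742 0.2263 -0.5657 | qdot: 0.0005 -0.0028 -0.0097 0.0419 | p_ee: -0.0485 -0.2520 1.4234 | trq: -0.0131 -0.0840 -1.9228 0.3791
step 29 | q: -0.1555 0.0742 0.2262 -0.5654 | qdot: 0.0006 -0.0017 -0.0071 0.0118 | p_ee: -0.0485 -0.2519 1.4235 | trq: -0.0724 -0.1193 -1.9487 0.3901
step 30 | q: -0.1554 0.0742 0.2262 -0.5654 | qdot: 0.0005 0.0001 -0.0036 -0.0051 | p_ee: -0.0485 -0.2518 1.4235 | trq: -0.1267 -0.1509 -1.9721 0.3982
step 31 | q: -0.1554 0.0742 0.2261 -0.5655 | qdot: 0.0004 0.0020 0.0003 -0.0133 | p_ee: -0.0485 -0.2518 1.4235 | trq: -0.1762 -0.1789 -1.9928 0.4042
step 32 | q: -0.1554 0.0742 0.2262 -0.5656 | qdot: 0.0005 0.0033 0.0037 -0.0183 | p_ee: -0.0484 -0.2519 1.4234 | trq: -0.2214 -0.2038 -2.0112 0.4091
step 33 | q: -0.1554 0.0742 0.2262 -0.5658 | qdot: 0.0008 0.0043 0.0066 -0.0219 | p_ee: -0.0483 -0.2519 1.4234 | trq: -0.2625 -0.2261 -2.0276 0.4132
step 34 | q: -0.1554 0.0743 0.2263 -0.5661 | qdot: 0.0012 0.0049 0.0091 -0.0245 | p_ee: -0.0482 -0.2520 1.4233
final p_ee position (m): -0.0482 -0.2520 1.4233


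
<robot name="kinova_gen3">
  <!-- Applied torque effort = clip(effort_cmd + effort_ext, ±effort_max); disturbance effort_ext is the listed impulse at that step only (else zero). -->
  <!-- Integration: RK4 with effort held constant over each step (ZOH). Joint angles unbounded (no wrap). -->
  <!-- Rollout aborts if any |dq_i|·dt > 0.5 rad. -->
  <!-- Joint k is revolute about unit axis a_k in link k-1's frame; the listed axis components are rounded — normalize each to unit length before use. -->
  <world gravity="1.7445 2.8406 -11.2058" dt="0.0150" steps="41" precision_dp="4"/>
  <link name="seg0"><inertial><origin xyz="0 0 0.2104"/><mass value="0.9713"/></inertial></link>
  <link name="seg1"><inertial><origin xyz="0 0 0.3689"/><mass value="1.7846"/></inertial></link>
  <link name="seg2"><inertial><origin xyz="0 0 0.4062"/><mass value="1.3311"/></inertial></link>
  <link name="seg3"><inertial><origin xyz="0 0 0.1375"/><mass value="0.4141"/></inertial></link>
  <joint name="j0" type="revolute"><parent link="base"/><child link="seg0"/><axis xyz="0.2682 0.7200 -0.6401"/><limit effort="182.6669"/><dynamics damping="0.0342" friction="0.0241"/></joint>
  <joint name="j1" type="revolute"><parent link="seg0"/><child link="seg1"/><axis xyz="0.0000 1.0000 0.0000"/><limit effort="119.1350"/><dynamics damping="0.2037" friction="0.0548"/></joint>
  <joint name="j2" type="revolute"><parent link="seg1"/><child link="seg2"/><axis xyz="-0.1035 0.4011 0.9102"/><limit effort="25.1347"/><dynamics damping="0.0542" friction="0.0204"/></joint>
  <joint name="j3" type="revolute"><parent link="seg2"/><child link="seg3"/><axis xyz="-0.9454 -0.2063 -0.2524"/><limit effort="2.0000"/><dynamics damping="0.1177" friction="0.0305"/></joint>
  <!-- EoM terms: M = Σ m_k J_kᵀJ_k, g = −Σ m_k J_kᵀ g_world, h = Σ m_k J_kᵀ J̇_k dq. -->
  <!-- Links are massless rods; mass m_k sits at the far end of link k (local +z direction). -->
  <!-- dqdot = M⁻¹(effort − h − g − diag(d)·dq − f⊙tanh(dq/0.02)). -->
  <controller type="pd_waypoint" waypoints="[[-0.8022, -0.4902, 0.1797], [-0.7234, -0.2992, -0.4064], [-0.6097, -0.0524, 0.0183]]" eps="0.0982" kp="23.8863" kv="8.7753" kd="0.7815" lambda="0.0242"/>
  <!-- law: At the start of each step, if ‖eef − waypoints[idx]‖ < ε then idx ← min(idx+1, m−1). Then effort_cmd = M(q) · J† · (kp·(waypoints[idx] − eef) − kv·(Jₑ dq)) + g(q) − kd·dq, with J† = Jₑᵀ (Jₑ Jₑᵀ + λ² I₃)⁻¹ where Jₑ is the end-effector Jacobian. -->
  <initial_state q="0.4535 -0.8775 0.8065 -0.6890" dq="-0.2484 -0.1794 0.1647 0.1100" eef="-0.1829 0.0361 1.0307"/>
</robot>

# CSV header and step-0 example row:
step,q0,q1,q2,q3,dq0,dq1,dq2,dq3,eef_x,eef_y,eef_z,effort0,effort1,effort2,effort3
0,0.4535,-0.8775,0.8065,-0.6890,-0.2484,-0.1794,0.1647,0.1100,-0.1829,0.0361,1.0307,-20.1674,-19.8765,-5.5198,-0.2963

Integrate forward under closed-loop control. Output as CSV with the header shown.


step,q0,q1,q2,q3,dq0,dq1,dq2,dq3,eef_x,eef_y,eef_z,effort0,effort1,effort2,effort3
1,0.4562,-0.8882,0.8022,-0.7045,0.5869,-1.2230,-0.7495,-2.0572,-0.1889,0.0365,1.0275,-17.3481,-14.7173,-4.1563,1.4341
2,0.4676,-0.9099,0.7866,-0.7194,0.9270,-1.6722,-1.3331,-0.0338,-0.1995,0.0367,1.0224,-11.4925,-8.1207,-2.9021,-0.3429
3,0.4826,-0.9375,0.7647,-0.7338,1.0732,-1.9931,-1.5962,-1.8029,-0.2134,0.0373,1.0158,-9.5114,-4.7757,-2.3647,1.0669
4,0.4984,-0.9677,0.7391,-0.7479,1.0365,-2.0318,-1.8128,-0.1543,-0.2295,0.0385,1.0080,-5.1503,-0.0286,-1.6248,-0.3771
5,0.5135,-0.9986,0.7115,-0.7614,0.9773,-2.0926,-1.8762,-1.5646,-0.2473,0.0404,0.9992,-4.0515,2.1642,-1.3524,0.7539
6,0.5270,-1.0292,0.6829,-0.7746,0.8322,-1.9955,-1.9357,-0.2523,-0.2660,0.0428,0.9895,-1.0581,5.5488,-0.8619,-0.3876
7,0.5386,-1.0588,0.6541,-0.7870,0.7115,-1.9565,-1.9122,-1.3516,-0.2855,0.0456,0.9791,-0.6143,6.9526,-0.7027,0.5021
8,0.5479,-1.0870,0.6256,-0.7993,0.5387,-1.8176,-1.8917,-0.3330,-0.3053,0.0487,0.9681,1.3412,9.3245,-0.3584,-0.3765
9,0.5549,-1.1136,0.5978,-0.8109,0.4003,-1.7378,-1.8287,-1.1711,-0.3253,0.0520,0.9565,1.4370,10.2241,-0.2444,0.3093
10,0.5595,-1.1386,0.5708,-0.8224,0.2275,-1.5927,-1.7687,-0.3955,-0.3453,0.0552,0.9444,2.7139,11.8865,0.0136,-0.3527
11,0.5618,-1.1617,0.5450,-0.8333,0.0881,-1.4985,-1.6911,-1.0209,-0.3653,0.0583,0.9319,2.6994,12.4953,0.1167,0.1658
12,0.5619,-1.1831,0.5202,-0.8441,-0.0713,-1.3633,-1.6191,-0.4393,-0.3851,0.0612,0.9190,3.5811,13.6932,0.3293,-0.3242
13,0.5598,-1.2028,0.4966,-0.8543,-0.1998,-1.2697,-1.5462,-0.8966,-0.4047,0.0637,0.9059,3.5925,14.1618,0.4421,0.0610
14,0.5557,-1.2209,0.4740,-0.8643,-0.3434,-1.1486,-1.4712,-0.4643,-0.4241,0.0657,0.8924,4.2540,15.0559,0.6255,-0.2973
15,0.5496,-1.2375,0.4525,-0.8739,-0.4630,-1.0586,-1.3988,-0.7917,-0.4433,0.0672,0.8786,4.3356,15.4421,0.7406,-0.0155
16,0.5417,-1.2525,0.4322,-0.8832,-0.5907,-0.9519,-1.3259,-0.4730,-0.4622,0.0682,0.8647,4.8830,16.1369,0.9045,-0.2741
17,0.5320,-1.2662,0.4128,-0.8921,-0.6984,-0.8691,-1.2598,-0.7023,-0.4809,0.0686,0.8505,5.0500,16.4869,1.0242,-0.0710
18,0.5207,-1.2785,0.3945,-0.9008,-0.8096,-0.7767,-1.1932,-0.4680,-0.4993,0.0684,0.8362,5.5422,17.0542,1.1756,-0.2558
19,0.5078,-1.2896,0.3771,-0.9091,-0.9044,-0.7024,-1.1342,-0.6246,-0.5173,0.0676,0.8216,5.7845,17.3877,1.2975,-0.1113
20,0.4935,-1.2995,0.3606,-0.9171,-0.9998,-0.6230,-1.0745,-0.4523,-0.5351,0.0661,0.8069,6.2492,17.8705,1.4385,-0.2424
21,0.4779,-1.3083,0.3449,-0.9247,-1.0817,-0.5573,-1.0219,-0.5561,-0.5525,0.0640,0.7921,6.5492,18.1944,1.5594,-0.1410
22,0.4610,-1.3162,0.3300,-0.9321,-1.1624,-0.4895,-0.9685,-0.4288,-0.5696,0.0613,0.7771,6.9983,18.6188,1.6910,-0.2333
23,0.4431,-1.3231,0.3159,-0.9390,-1.2319,-0.4321,-0.9214,-0.4949,-0.5863,0.0579,0.7621,7.3379,18.9346,1.8083,-0.1630
24,0.4241,-1.3291,0.3025,-0.9457,-1.2990,-0.3744,-0.8738,-0.3999,-0.6026,0.0539,0.7469,7.7756,19.3163,1.9308,-0.2280
25,0.4042,-1.3344,0.2897,-0.9520,-1.3567,-0.3247,-0.8313,-0.4395,-0.6185,0.0494,0.7316,8.1390,19.6229,2.0426,-0.1799
26,0.3834,-1.3389,0.2776,-0.9581,-1.4111,-0.2758,-0.7886,-0.3678,-0.6339,0.0443,0.7163,8.5650,19.9714,2.1561,-0.2255
27,0.3619,-1.3427,0.2661,-0.9638,-1.4577,-0.2331,-0.7502,-0.3892,-0.6489,0.0386,0.7009,8.9392,20.2668,2.2612,-0.1931
28,0.3397,-1.3459,0.2551,-0.9692,-1.5006,-0.1918,-0.7118,-0.3342,-0.6634,0.0324,0.6855,9.3512,20.5873,2.3656,-0.2251
29,0.3169,-1.3485,0.2447,-0.9743,-1.5367,-0.1554,-0.6769,-0.3433,-0.6775,0.0257,0.6700,9.7254,20.8692,2.4632,-0.2037
30,0.2936,-1.3506,0.2349,-0.9791,-1.5690,-0.1206,-0.6423,-0.3005,-0.6910,0.0185,0.6546,10.1203,21.1643,2.5588,-0.2264
31,0.2699,-1.3521,0.2255,-0.9836,-1.5955,-0.0898,-0.6106,-0.3017,-0.7040,0.0109,0.6392,10.4856,21.4303,2.6483,-0.2126
32,0.2458,-1.3533,0.2166,-0.9879,-1.6181,-0.0607,-0.5795,-0.2677,-0.7165,0.0029,0.6238,10.8598,21.7012,2.7349,-0.2287
33,0.2214,-1.3540,0.2081,-0.9919,-1.6356,-0.0348,-0.5506,-0.2640,-0.7284,-0.0055,0.6086,11.2092,21.9489,2.8161,-0.2201
34,0.1967,-1.3543,0.2001,-0.9956,-1.6492,-0.0110,-0.5218,-0.2371,-0.7397,-0.0142,0.5934,11.5576,22.1965,2.8932,-0.2314
35,0.1719,-1.3543,0.1925,-0.9991,-1.6574,0.0088,-0.4930,-0.2321,-0.7505,-0.0232,0.5783,11.8799,22.4273,2.9633,-0.2250
36,0.1470,-1.3541,0.1853,-1.0025,-1.6615,0.0259,-0.4640,-0.2104,-0.7608,-0.0325,0.5633,12.1958,22.6583,3.0290,-0.2334
37,0.1221,-1.3536,0.1785,-1.0056,-1.6616,0.0410,-0.4379,-0.2024,-0.7704,-0.0420,0.5486,12.4945,22.8748,3.0916,-0.2308
38,0.0972,-1.3529,0.1722,-1.0085,-1.6588,0.0552,-0.4137,-0.1839,-0.7795,-0.0517,0.5339,12.7862,23.0844,3.1515,-0.2376
39,0.0724,-1.3519,0.1661,-1.0112,-1.6529,0.0681,-0.3916,-0.1752,-0.7881,-0.0616,0.5195,13.0599,23.2774,3.2076,-0.2367
40,0.0477,-1.3508,0.1604,-1.0137,-1.6445,0.0803,-0.3706,-0.1598,-0.7961,-0.0716,0.5053,13.3220,23.4597,3.2599,-0.2420
41,0.0231,-1.3495,0.1550,-1.0160,-1.6333,0.0913,-0.3510,-0.1512,-0.8036,-0.0817,0.4913,,,,
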